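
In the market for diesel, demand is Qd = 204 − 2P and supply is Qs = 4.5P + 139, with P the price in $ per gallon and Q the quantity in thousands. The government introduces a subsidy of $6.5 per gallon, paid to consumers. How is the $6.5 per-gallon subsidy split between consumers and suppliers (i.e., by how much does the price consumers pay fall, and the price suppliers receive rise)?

Without the subsidy, 204 − 2P = 4.5P + 139 gives 6.5P = 65, so P* = $10 and Q* = 184.
With a per-unit subsidy paid to consumers, each effectively pays P − 6.5, so demand becomes Qd = 204 − 2(P − 6.5).
Solving gives Q = 193 with consumers paying $5.5 and suppliers receiving $12 (the $6.5 wedge).
Gain to consumers: $4.5; to suppliers: $2. (They sum to $6.5.)

Consumers gain $4.5 per gallon; suppliers gain $2 per gallon.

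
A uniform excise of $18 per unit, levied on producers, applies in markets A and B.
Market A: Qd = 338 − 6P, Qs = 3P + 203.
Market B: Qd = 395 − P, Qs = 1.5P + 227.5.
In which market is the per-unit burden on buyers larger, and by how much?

Market B, by $4.8.

Market A: pre-tax P* = $15, Q* = 248; post-tax Q = 212; per-unit burden on buyers = $6.
Market B: pre-tax P* = $67, Q* = 328; post-tax Q = 317.2; per-unit burden on buyers = $10.8.
Difference: $6 vs $10.8 → market B is larger by $4.8.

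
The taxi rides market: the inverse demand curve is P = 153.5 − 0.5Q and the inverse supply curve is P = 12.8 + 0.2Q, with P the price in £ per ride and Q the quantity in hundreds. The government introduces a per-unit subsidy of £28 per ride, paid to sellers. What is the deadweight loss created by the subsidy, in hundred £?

Deadweight loss = £560 hundred.

Rewrite in direct form: Qd = 307 − 2P and Qs = 5P − 64.
Without the subsidy, 307 − 2P = 5P − 64 gives 7P = 371, so P* = £53 and Q* = 201.
With a per-unit subsidy paid to sellers, each receives P + 28 per unit sold, so supply becomes Qs = 5(P + 28) − 64.
New equilibrium: buyers pay £33, sellers receive £61, Q = 241. (Wedge: Pb − Ps = −28.)
Quantity rises by |ΔQ| = |201 − 241| = 40.
DWL = ½ · t · |ΔQ| = ½ · 28 · 40 = £560.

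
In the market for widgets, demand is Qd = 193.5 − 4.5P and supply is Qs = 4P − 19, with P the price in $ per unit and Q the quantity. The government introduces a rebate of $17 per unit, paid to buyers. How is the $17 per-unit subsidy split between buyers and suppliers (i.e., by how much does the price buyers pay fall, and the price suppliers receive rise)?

Buyers gain $8 per unit; suppliers gain $9 per unit.

Before the subsidy: set 193.5 − 4.5P = 4P − 19 → P* = $25, Q* = 81.
With a per-unit subsidy paid to buyers, each effectively pays P − 17, so demand becomes Qd = 193.5 − 4.5(P − 17).
New equilibrium: buyers pay $17, suppliers receive $34, Q = 117. (Wedge: Pb − Ps = −17.)
Gain to buyers: $8; to suppliers: $9. (They sum to $17.)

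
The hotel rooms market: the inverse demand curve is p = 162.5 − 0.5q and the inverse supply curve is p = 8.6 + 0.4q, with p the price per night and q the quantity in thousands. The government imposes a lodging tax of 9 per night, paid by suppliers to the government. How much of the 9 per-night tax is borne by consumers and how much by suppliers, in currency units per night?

Rewrite in direct form: qd = 325 − 2p and qs = 2.5p − 21.5.
Before the tax: set 325 − 2p = 2.5p − 21.5 → p* = 77, q* = 171.
With the tax collected from suppliers, supply shifts: qs = 2.5(p − 9) − 21.5.
Solving gives q = 161 with consumers paying 82 and suppliers receiving 73 (the 9 wedge).
Burden on consumers: 5; on suppliers: 4. (They sum to 9.)

Consumers bear 5 per night; suppliers bear 4 per night.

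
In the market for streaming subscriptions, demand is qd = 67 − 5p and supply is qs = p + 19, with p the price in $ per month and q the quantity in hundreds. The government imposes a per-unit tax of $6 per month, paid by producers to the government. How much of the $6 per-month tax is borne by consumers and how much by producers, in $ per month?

Without the tax, 67 − 5p = p + 19 gives 6p = 48, so p* = $8 and q* = 27.
With the tax collected from producers, supply shifts: qs = (p − 6) + 19.
New equilibrium: consumers pay $9, producers receive $3, q = 22. (Wedge: pb − ps = 6.)
Burden on consumers: $1; on producers: $5. (They sum to $6.)
The less price-elastic side of the market bears the larger share of a per-unit tax.

Consumers bear $1 per month; producers bear $5 per month.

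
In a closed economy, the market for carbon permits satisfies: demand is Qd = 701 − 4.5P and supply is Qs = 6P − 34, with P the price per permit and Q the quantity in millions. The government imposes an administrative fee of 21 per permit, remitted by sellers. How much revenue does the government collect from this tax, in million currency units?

Tax revenue = 6972 million.

Before the tax: set 701 − 4.5P = 6P − 34 → P* = 70, Q* = 386.
With the tax collected from sellers, supply shifts: Qs = 6(P − 21) − 34.
Solving gives Q = 332 with buyers paying 82 and sellers receiving 61 (the 21 wedge).
Revenue = t · Q = 21 · 332 = 6972.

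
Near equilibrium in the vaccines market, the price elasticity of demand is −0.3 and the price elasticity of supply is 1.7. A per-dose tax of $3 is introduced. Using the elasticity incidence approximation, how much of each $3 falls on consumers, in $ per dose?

Incidence ratio: consumers' share ≈ εs / (εs + |εd|) = 1.7 / (1.7 + 0.3) = 0.85.
So consumers bear ≈ 0.85 × $3 = $2.55; producers bear $0.45.

Consumers bear ≈ $2.55 per dose.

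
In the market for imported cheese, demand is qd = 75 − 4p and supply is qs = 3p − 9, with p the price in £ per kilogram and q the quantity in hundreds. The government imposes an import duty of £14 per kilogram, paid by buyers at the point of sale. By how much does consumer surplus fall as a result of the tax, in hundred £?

Consumer surplus falls by £90 hundred.

Without the tax, 75 − 4p = 3p − 9 gives 7p = 84, so p* = £12 and q* = 27.
With the tax collected from buyers, demand (in seller-price terms) shifts: qd = 75 − 4(p + 14).
New equilibrium: buyers pay £18, suppliers receive £4, q = 3. (Wedge: pb − ps = 14.)
ΔCS is the trapezoid between Q = 3 and Q = 27 of height £6: ½ · (27 + 3) · 6 = £90.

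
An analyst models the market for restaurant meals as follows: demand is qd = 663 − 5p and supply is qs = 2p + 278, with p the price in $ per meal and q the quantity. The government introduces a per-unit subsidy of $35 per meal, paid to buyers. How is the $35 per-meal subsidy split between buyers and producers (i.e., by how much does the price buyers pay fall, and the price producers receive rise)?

Before the subsidy: set 663 − 5p = 2p + 278 → p* = $55, q* = 388.
With a per-unit subsidy paid to buyers, each effectively pays p − 35, so demand becomes qd = 663 − 5(p − 35).
Solving gives q = 438 with buyers paying $45 and producers receiving $80 (the $35 wedge).
Gain to buyers: $10; to producers: $25. (They sum to $35.)

Buyers gain $10 per meal; producers gain $25 per meal.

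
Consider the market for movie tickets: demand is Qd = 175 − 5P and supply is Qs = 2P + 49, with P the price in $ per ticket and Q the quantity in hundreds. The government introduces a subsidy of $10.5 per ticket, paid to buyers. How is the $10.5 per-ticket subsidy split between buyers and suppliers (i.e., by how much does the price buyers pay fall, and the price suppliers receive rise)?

Before the subsidy: set 175 − 5P = 2P + 49 → P* = $18, Q* = 85.
With a per-unit subsidy paid to buyers, each effectively pays P − 10.5, so demand becomes Qd = 175 − 5(P − 10.5).
New equilibrium: buyers pay $15, suppliers receive $25.5, Q = 100. (Wedge: Pb − Ps = −10.5.)
Gain to buyers: $3; to suppliers: $7.5. (They sum to $10.5.)

Buyers gain $3 per ticket; suppliers gain $7.5 per ticket.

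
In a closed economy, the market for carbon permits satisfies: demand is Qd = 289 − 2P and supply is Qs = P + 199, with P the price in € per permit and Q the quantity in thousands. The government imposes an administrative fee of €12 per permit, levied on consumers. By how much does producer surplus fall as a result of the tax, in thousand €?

Without the tax, 289 − 2P = P + 199 gives 3P = 90, so P* = €30 and Q* = 229.
With the tax collected from consumers, demand (in seller-price terms) shifts: Qd = 289 − 2(P + 12).
New equilibrium: consumers pay €34, sellers receive €22, Q = 221. (Wedge: Pb − Ps = 12.)
ΔPS is the trapezoid between Q = 221 and Q = 229 of height €8: ½ · (229 + 221) · 8 = €1800.

Producer surplus falls by €1800 thousand.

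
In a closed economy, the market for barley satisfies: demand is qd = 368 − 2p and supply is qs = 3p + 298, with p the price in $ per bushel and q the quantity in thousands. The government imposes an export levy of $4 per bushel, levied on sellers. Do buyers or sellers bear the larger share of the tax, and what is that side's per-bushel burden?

Without the tax, 368 − 2p = 3p + 298 gives 5p = 70, so p* = $14 and q* = 340.
With the tax collected from sellers, supply shifts: qs = 3(p − 4) + 298.
Solving gives q = 335.2 with buyers paying $16.4 and sellers receiving $12.4 (the $4 wedge).
Per-bushel burden: buyers $2.4, sellers $1.6.
Buyers take the larger share because demand is less price-elastic here (demand slope 2 vs supply slope 3).

Buyers bear the larger share: $2.4 per bushel.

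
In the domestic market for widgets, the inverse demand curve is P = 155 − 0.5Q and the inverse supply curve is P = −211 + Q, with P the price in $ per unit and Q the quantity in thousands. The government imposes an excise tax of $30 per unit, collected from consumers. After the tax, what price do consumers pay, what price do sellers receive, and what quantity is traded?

Consumers pay $43; sellers receive $13; quantity = 224.

Rewrite in direct form: Qd = 310 − 2P and Qs = P + 211.
Without the tax, 310 − 2P = P + 211 gives 3P = 99, so P* = $33 and Q* = 244.
With the tax collected from consumers, demand (in seller-price terms) shifts: Qd = 310 − 2(P + 30).
Solving gives Q = 224 with consumers paying $43 and sellers receiving $13 (the $30 wedge).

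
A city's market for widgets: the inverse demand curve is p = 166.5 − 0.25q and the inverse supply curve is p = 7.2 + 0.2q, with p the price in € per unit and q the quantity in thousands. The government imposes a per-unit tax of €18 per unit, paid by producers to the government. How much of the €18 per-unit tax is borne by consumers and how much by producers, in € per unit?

Rewrite in direct form: qd = 666 − 4p and qs = 5p − 36.
Before the tax: set 666 − 4p = 5p − 36 → p* = €78, q* = 354.
With the tax collected from producers, supply shifts: qs = 5(p − 18) − 36.
New equilibrium: consumers pay €88, producers receive €70, q = 314. (Wedge: pb − ps = 18.)
Burden on consumers: €10; on producers: €8. (They sum to €18.)
The less price-elastic side of the market bears the larger share of a per-unit tax.

Consumers bear €10 per unit; producers bear €8 per unit.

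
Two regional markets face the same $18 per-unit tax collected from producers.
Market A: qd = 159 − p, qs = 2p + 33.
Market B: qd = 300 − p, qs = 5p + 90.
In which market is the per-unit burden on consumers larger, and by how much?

Market B, by $3.

Market A: pre-tax p* = $42, q* = 117; post-tax q = 105; per-unit burden on consumers = $12.
Market B: pre-tax p* = $35, q* = 265; post-tax q = 250; per-unit burden on consumers = $15.
Difference: $12 vs $15 → market B is larger by $3.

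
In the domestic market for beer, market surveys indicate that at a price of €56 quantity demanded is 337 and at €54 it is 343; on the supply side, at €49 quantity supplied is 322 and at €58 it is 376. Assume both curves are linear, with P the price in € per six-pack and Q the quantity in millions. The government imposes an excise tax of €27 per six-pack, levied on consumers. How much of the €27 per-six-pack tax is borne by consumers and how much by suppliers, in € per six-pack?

Demand slope: (343 − 337)/(54 − 56) = -3, so Qd = 505 − 3P.
Supply slope: (376 − 322)/(58 − 49) = 6, so Qs = 6P + 28.
Before the tax: set 505 − 3P = 6P + 28 → P* = €53, Q* = 346.
With the tax collected from consumers, demand (in seller-price terms) shifts: Qd = 505 − 3(P + 27).
New equilibrium: consumers pay €71, suppliers receive €44, Q = 292. (Wedge: Pb − Ps = 27.)
Burden on consumers: €18; on suppliers: €9. (They sum to €27.)
The less price-elastic side of the market bears the larger share of a per-unit tax.

Consumers bear €18 per six-pack; suppliers bear €9 per six-pack.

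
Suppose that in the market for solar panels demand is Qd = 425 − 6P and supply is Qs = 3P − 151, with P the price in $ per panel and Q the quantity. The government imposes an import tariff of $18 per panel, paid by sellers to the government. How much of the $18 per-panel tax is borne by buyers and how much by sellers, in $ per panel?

Buyers bear $6 per panel; sellers bear $12 per panel.

Before the tax: set 425 − 6P = 3P − 151 → P* = $64, Q* = 41.
With the tax collected from sellers, supply shifts: Qs = 3(P − 18) − 151.
Solving gives Q = 5 with buyers paying $70 and sellers receiving $52 (the $18 wedge).
Burden on buyers: $6; on sellers: $12. (They sum to $18.)
The less price-elastic side of the market bears the larger share of a per-unit tax.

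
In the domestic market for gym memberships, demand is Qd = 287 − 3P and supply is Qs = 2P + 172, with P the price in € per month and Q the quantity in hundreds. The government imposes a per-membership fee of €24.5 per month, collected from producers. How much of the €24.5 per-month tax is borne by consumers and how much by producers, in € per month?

Consumers bear €9.8 per month; producers bear €14.7 per month.

Without the tax, 287 − 3P = 2P + 172 gives 5P = 115, so P* = €23 and Q* = 218.
With the tax collected from producers, supply shifts: Qs = 2(P − 24.5) + 172.
Solving gives Q = 188.6 with consumers paying €32.8 and producers receiving €8.3 (the €24.5 wedge).
Burden on consumers: €9.8; on producers: €14.7. (They sum to €24.5.)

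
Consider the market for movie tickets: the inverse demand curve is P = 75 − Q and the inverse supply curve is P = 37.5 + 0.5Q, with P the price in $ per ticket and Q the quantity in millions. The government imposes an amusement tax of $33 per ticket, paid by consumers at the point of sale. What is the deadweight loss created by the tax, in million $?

Deadweight loss = $363 million.

Rewrite in direct form: Qd = 75 − P and Qs = 2P − 75.
Before the tax: set 75 − P = 2P − 75 → P* = $50, Q* = 25.
With the tax collected from consumers, demand (in seller-price terms) shifts: Qd = 75 − (P + 33).
New equilibrium: consumers pay $72, sellers receive $39, Q = 3. (Wedge: Pb − Ps = 33.)
Quantity falls by |ΔQ| = |25 − 3| = 22.
DWL = ½ · t · |ΔQ| = ½ · 33 · 22 = $363.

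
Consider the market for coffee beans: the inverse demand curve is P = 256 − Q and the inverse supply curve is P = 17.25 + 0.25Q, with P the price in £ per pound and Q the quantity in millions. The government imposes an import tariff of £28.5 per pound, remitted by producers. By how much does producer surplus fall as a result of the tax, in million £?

Producer surplus falls by £1023.72 million.

Inverting to Q(P) form: Qd = 256 − P; Qs = 4P − 69.
Without the tax, 256 − P = 4P − 69 gives 5P = 325, so P* = £65 and Q* = 191.
With the tax collected from producers, supply shifts: Qs = 4(P − 28.5) − 69.
New equilibrium: buyers pay £87.8, producers receive £59.3, Q = 168.2. (Wedge: Pb − Ps = 28.5.)
ΔPS is the trapezoid between Q = 168.2 and Q = 191 of height £5.7: ½ · (191 + 168.2) · 5.7 = £1023.72.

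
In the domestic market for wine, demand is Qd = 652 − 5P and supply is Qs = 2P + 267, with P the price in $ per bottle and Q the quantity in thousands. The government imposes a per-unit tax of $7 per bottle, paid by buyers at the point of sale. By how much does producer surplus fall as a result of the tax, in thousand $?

Producer surplus falls by $1860 thousand.

Without the tax, 652 − 5P = 2P + 267 gives 7P = 385, so P* = $55 and Q* = 377.
With the tax collected from buyers, demand (in seller-price terms) shifts: Qd = 652 − 5(P + 7).
New equilibrium: buyers pay $57, sellers receive $50, Q = 367. (Wedge: Pb − Ps = 7.)
ΔPS is the trapezoid between Q = 367 and Q = 377 of height $5: ½ · (377 + 367) · 5 = $1860.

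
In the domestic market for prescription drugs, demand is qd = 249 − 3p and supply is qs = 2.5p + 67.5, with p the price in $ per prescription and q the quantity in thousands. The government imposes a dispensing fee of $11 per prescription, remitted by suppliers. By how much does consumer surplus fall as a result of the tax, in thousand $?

Before the tax: set 249 − 3p = 2.5p + 67.5 → p* = $33, q* = 150.
With the tax collected from suppliers, supply shifts: qs = 2.5(p − 11) + 67.5.
Solving gives q = 135 with consumers paying $38 and suppliers receiving $27 (the $11 wedge).
ΔCS is the trapezoid between Q = 135 and Q = 150 of height $5: ½ · (150 + 135) · 5 = $712.5.

Consumer surplus falls by $712.5 thousand.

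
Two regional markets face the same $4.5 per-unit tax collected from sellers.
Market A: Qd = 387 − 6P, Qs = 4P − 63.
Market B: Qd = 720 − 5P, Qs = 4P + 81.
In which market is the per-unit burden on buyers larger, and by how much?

Market A: pre-tax P* = $45, Q* = 117; post-tax Q = 106.2; per-unit burden on buyers = $1.8.
Market B: pre-tax P* = $71, Q* = 365; post-tax Q = 355; per-unit burden on buyers = $2.
Difference: $1.8 vs $2 → market B is larger by $0.2.

Market B, by $0.2.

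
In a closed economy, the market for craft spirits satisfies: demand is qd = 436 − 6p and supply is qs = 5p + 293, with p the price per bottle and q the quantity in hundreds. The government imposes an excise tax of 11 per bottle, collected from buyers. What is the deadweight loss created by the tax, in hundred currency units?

Deadweight loss = 165 hundred.

Before the tax: set 436 − 6p = 5p + 293 → p* = 13, q* = 358.
With the tax collected from buyers, demand (in seller-price terms) shifts: qd = 436 − 6(p + 11).
New equilibrium: buyers pay 18, producers receive 7, q = 328. (Wedge: pb − ps = 11.)
Quantity falls by |ΔQ| = |358 − 328| = 30.
DWL = ½ · t · |ΔQ| = ½ · 11 · 30 = 165.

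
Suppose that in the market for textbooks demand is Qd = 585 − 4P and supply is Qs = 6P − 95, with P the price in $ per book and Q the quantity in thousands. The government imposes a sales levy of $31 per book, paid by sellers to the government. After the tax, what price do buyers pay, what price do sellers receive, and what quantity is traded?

Before the tax: set 585 − 4P = 6P − 95 → P* = $68, Q* = 313.
With the tax collected from sellers, supply shifts: Qs = 6(P − 31) − 95.
New equilibrium: buyers pay $86.6, sellers receive $55.6, Q = 238.6. (Wedge: Pb − Ps = 31.)

Buyers pay $86.6; sellers receive $55.6; quantity = 238.6.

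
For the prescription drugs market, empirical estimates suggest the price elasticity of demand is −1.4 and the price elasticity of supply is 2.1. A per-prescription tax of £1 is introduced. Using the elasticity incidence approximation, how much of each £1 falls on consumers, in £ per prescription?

Consumers bear ≈ £0.6 per prescription.

Incidence ratio: consumers' share ≈ εs / (εs + |εd|) = 2.1 / (2.1 + 1.4) = 0.6.
So consumers bear ≈ 0.6 × £1 = £0.6; sellers bear £0.4.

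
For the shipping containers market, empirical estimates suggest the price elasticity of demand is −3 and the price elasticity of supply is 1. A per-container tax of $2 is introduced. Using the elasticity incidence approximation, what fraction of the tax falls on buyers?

Incidence ratio: buyers' share ≈ εs / (εs + |εd|) = 1 / (1 + 3) = 0.25.
Supply is the less elastic side, so buyers bear the smaller share.

Buyers' share ≈ 0.25.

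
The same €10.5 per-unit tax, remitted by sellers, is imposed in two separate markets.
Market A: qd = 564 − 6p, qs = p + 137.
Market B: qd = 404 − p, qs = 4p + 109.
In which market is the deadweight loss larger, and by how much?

Market A: pre-tax p* = €61, q* = 198; post-tax q = 189; deadweight loss = €47.25.
Market B: pre-tax p* = €59, q* = 345; post-tax q = 336.6; deadweight loss = €44.1.
Difference: €47.25 vs €44.1 → market A is larger by €3.15.

Market A, by €3.15.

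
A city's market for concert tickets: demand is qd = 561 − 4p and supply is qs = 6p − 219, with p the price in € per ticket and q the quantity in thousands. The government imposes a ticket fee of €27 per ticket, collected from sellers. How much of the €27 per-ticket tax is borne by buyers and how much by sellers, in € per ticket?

Before the tax: set 561 − 4p = 6p − 219 → p* = €78, q* = 249.
With the tax collected from sellers, supply shifts: qs = 6(p − 27) − 219.
New equilibrium: buyers pay €94.2, sellers receive €67.2, q = 184.2. (Wedge: pb − ps = 27.)
Burden on buyers: €16.2; on sellers: €10.8. (They sum to €27.)
The less price-elastic side of the market bears the larger share of a per-unit tax.

Buyers bear €16.2 per ticket; sellers bear €10.8 per ticket.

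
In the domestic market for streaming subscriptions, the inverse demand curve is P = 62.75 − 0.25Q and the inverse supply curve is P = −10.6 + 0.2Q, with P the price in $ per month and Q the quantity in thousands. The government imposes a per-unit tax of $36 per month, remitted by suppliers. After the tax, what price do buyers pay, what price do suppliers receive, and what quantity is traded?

Buyers pay $42; suppliers receive $6; quantity = 83.

Inverting to Q(P) form: Qd = 251 − 4P; Qs = 5P + 53.
Without the tax, 251 − 4P = 5P + 53 gives 9P = 198, so P* = $22 and Q* = 163.
With the tax collected from suppliers, supply shifts: Qs = 5(P − 36) + 53.
New equilibrium: buyers pay $42, suppliers receive $6, Q = 83. (Wedge: Pb − Ps = 36.)
The less price-elastic side of the market bears the larger share of a per-unit tax.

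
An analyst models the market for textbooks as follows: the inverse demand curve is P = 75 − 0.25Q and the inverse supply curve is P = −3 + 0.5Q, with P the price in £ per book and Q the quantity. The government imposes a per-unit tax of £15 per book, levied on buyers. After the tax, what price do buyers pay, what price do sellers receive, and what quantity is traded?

Buyers pay £54; sellers receive £39; quantity = 84.

Rewrite in direct form: Qd = 300 − 4P and Qs = 2P + 6.
Without the tax, 300 − 4P = 2P + 6 gives 6P = 294, so P* = £49 and Q* = 104.
With the tax collected from buyers, demand (in seller-price terms) shifts: Qd = 300 − 4(P + 15).
Solving gives Q = 84 with buyers paying £54 and sellers receiving £39 (the £15 wedge).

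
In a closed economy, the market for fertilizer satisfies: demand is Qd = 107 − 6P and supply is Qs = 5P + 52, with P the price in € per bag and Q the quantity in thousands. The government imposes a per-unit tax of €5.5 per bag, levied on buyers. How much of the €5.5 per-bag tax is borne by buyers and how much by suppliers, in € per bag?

Buyers bear €2.5 per bag; suppliers bear €3 per bag.

Before the tax: set 107 − 6P = 5P + 52 → P* = €5, Q* = 77.
With the tax collected from buyers, demand (in seller-price terms) shifts: Qd = 107 − 6(P + 5.5).
Solving gives Q = 62 with buyers paying €7.5 and suppliers receiving €2 (the €5.5 wedge).
Burden on buyers: €2.5; on suppliers: €3. (They sum to €5.5.)
The less price-elastic side of the market bears the larger share of a per-unit tax.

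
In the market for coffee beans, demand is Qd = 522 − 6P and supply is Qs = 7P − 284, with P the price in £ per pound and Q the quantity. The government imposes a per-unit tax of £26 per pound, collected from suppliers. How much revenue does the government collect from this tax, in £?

Without the tax, 522 − 6P = 7P − 284 gives 13P = 806, so P* = £62 and Q* = 150.
With the tax collected from suppliers, supply shifts: Qs = 7(P − 26) − 284.
New equilibrium: consumers pay £76, suppliers receive £50, Q = 66. (Wedge: Pb − Ps = 26.)
Revenue = t · Q = 26 · 66 = £1716.

Tax revenue = £1716.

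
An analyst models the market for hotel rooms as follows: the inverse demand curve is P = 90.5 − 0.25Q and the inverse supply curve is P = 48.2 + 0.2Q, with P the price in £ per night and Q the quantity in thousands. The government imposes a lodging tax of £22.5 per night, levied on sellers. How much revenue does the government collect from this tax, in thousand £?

Inverting to Q(P) form: Qd = 362 − 4P; Qs = 5P − 241.
Before the tax: set 362 − 4P = 5P − 241 → P* = £67, Q* = 94.
With the tax collected from sellers, supply shifts: Qs = 5(P − 22.5) − 241.
New equilibrium: consumers pay £79.5, sellers receive £57, Q = 44. (Wedge: Pb − Ps = 22.5.)
Revenue = t · Q = 22.5 · 44 = £990.

Tax revenue = £990 thousand.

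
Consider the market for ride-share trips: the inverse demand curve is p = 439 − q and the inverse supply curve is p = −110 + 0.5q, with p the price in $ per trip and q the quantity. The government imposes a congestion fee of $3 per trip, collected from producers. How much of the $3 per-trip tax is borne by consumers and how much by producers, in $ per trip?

Inverting to q(p) form: qd = 439 − p; qs = 2p + 220.
Without the tax, 439 − p = 2p + 220 gives 3p = 219, so p* = $73 and q* = 366.
With the tax collected from producers, supply shifts: qs = 2(p − 3) + 220.
New equilibrium: consumers pay $75, producers receive $72, q = 364. (Wedge: pb − ps = 3.)
Burden on consumers: $2; on producers: $1. (They sum to $3.)

Consumers bear $2 per trip; producers bear $1 per trip.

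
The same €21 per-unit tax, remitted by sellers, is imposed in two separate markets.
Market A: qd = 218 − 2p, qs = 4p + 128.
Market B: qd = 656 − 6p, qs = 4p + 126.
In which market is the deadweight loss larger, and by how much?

Market A: pre-tax p* = €15, q* = 188; post-tax q = 160; deadweight loss = €294.
Market B: pre-tax p* = €53, q* = 338; post-tax q = 287.6; deadweight loss = €529.2.
Difference: €294 vs €529.2 → market B is larger by €235.2.

Market B, by €235.2.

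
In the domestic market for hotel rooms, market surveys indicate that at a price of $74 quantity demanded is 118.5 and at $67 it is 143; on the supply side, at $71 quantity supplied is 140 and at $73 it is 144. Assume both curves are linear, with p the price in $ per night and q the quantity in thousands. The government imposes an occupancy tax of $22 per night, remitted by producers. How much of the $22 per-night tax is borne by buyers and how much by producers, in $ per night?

Buyers bear $8 per night; producers bear $14 per night.

Demand slope: (143 − 118.5)/(67 − 74) = -3.5, so qd = 377.5 − 3.5p.
Supply slope: (144 − 140)/(73 − 71) = 2, so qs = 2p − 2.
Without the tax, 377.5 − 3.5p = 2p − 2 gives 5.5p = 379.5, so p* = $69 and q* = 136.
With the tax collected from producers, supply shifts: qs = 2(p − 22) − 2.
Solving gives q = 108 with buyers paying $77 and producers receiving $55 (the $22 wedge).
Burden on buyers: $8; on producers: $14. (They sum to $22.)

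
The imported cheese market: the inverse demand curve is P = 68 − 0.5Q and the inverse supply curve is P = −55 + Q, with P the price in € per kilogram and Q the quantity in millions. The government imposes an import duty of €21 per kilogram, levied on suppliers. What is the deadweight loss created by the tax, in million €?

Deadweight loss = €147 million.

Inverting to Q(P) form: Qd = 136 − 2P; Qs = P + 55.
Before the tax: set 136 − 2P = P + 55 → P* = €27, Q* = 82.
With the tax collected from suppliers, supply shifts: Qs = (P − 21) + 55.
Solving gives Q = 68 with consumers paying €34 and suppliers receiving €13 (the €21 wedge).
Quantity falls by |ΔQ| = |82 − 68| = 14.
DWL = ½ · t · |ΔQ| = ½ · 21 · 14 = €147.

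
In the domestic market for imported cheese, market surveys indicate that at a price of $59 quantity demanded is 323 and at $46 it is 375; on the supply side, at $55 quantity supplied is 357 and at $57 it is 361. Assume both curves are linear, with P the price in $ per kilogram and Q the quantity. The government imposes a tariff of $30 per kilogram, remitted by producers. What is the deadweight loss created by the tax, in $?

Demand slope: (375 − 323)/(46 − 59) = -4, so Qd = 559 − 4P.
Supply slope: (361 − 357)/(57 − 55) = 2, so Qs = 2P + 247.
Without the tax, 559 − 4P = 2P + 247 gives 6P = 312, so P* = $52 and Q* = 351.
With the tax collected from producers, supply shifts: Qs = 2(P − 30) + 247.
Solving gives Q = 311 with consumers paying $62 and producers receiving $32 (the $30 wedge).
Quantity falls by |ΔQ| = |351 − 311| = 40.
DWL = ½ · t · |ΔQ| = ½ · 30 · 40 = $600.

Deadweight loss = $600.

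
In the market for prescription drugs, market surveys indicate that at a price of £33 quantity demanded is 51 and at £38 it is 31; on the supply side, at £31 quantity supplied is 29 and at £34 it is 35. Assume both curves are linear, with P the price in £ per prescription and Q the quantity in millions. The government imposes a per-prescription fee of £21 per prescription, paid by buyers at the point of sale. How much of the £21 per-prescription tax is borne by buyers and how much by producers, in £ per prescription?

Demand slope: (31 − 51)/(38 − 33) = -4, so Qd = 183 − 4P.
Supply slope: (35 − 29)/(34 − 31) = 2, so Qs = 2P − 33.
Without the tax, 183 − 4P = 2P − 33 gives 6P = 216, so P* = £36 and Q* = 39.
With the tax collected from buyers, demand (in seller-price terms) shifts: Qd = 183 − 4(P + 21).
Solving gives Q = 11 with buyers paying £43 and producers receiving £22 (the £21 wedge).
Burden on buyers: £7; on producers: £14. (They sum to £21.)

Buyers bear £7 per prescription; producers bear £14 per prescription.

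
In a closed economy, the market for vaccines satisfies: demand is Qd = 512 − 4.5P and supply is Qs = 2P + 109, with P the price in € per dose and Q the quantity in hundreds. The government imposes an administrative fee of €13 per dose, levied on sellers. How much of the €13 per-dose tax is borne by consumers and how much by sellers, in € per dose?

Before the tax: set 512 − 4.5P = 2P + 109 → P* = €62, Q* = 233.
With the tax collected from sellers, supply shifts: Qs = 2(P − 13) + 109.
New equilibrium: consumers pay €66, sellers receive €53, Q = 215. (Wedge: Pb − Ps = 13.)
Burden on consumers: €4; on sellers: €9. (They sum to €13.)
The less price-elastic side of the market bears the larger share of a per-unit tax.

Consumers bear €4 per dose; sellers bear €9 per dose.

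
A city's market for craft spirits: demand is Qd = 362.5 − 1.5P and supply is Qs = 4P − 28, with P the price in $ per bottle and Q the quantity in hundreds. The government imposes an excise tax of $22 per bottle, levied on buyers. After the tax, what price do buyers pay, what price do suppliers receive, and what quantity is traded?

Before the tax: set 362.5 − 1.5P = 4P − 28 → P* = $71, Q* = 256.
With the tax collected from buyers, demand (in seller-price terms) shifts: Qd = 362.5 − 1.5(P + 22).
Solving gives Q = 232 with buyers paying $87 and suppliers receiving $65 (the $22 wedge).
The less price-elastic side of the market bears the larger share of a per-unit tax.

Buyers pay $87; suppliers receive $65; quantity = 232.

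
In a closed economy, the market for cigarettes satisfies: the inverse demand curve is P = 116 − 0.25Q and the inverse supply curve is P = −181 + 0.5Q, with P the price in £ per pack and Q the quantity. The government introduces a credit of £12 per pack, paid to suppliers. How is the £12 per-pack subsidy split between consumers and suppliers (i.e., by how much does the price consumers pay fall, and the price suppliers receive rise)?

Consumers gain £4 per pack; suppliers gain £8 per pack.

Rewrite in direct form: Qd = 464 − 4P and Qs = 2P + 362.
Without the subsidy, 464 − 4P = 2P + 362 gives 6P = 102, so P* = £17 and Q* = 396.
With a per-unit subsidy paid to suppliers, each receives P + 12 per unit sold, so supply becomes Qs = 2(P + 12) + 362.
New equilibrium: consumers pay £13, suppliers receive £25, Q = 412. (Wedge: Pb − Ps = −12.)
Gain to consumers: £4; to suppliers: £8. (They sum to £12.)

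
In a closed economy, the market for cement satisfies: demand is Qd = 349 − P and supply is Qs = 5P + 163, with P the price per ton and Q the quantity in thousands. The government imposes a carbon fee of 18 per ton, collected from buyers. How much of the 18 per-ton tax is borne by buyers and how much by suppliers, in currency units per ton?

Without the tax, 349 − P = 5P + 163 gives 6P = 186, so P* = 31 and Q* = 318.
With the tax collected from buyers, demand (in seller-price terms) shifts: Qd = 349 − (P + 18).
New equilibrium: buyers pay 46, suppliers receive 28, Q = 303. (Wedge: Pb − Ps = 18.)
Burden on buyers: 15; on suppliers: 3. (They sum to 18.)

Buyers bear 15 per ton; suppliers bear 3 per ton.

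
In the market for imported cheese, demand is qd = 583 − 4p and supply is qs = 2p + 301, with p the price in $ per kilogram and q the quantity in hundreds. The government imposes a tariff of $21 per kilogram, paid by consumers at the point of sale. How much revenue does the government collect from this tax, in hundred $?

Before the tax: set 583 − 4p = 2p + 301 → p* = $47, q* = 395.
With the tax collected from consumers, demand (in seller-price terms) shifts: qd = 583 − 4(p + 21).
Solving gives q = 367 with consumers paying $54 and sellers receiving $33 (the $21 wedge).
Revenue = t · Q = 21 · 367 = $7707.

Tax revenue = $7707 hundred.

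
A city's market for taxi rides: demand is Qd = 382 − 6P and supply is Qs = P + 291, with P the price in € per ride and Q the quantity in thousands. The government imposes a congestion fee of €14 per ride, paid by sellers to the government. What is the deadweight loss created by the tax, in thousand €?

Deadweight loss = €84 thousand.

Before the tax: set 382 − 6P = P + 291 → P* = €13, Q* = 304.
With the tax collected from sellers, supply shifts: Qs = (P − 14) + 291.
Solving gives Q = 292 with consumers paying €15 and sellers receiving €1 (the €14 wedge).
Quantity falls by |ΔQ| = |304 − 292| = 12.
DWL = ½ · t · |ΔQ| = ½ · 14 · 12 = €84.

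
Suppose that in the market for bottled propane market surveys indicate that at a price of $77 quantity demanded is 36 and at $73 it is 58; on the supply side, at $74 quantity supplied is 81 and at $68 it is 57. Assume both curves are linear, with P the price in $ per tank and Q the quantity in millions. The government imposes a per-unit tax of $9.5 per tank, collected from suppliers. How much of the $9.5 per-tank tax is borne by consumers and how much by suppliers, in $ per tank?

Demand slope: (58 − 36)/(73 − 77) = -5.5, so Qd = 459.5 − 5.5P.
Supply slope: (57 − 81)/(68 − 74) = 4, so Qs = 4P − 215.
Without the tax, 459.5 − 5.5P = 4P − 215 gives 9.5P = 674.5, so P* = $71 and Q* = 69.
With the tax collected from suppliers, supply shifts: Qs = 4(P − 9.5) − 215.
Solving gives Q = 47 with consumers paying $75 and suppliers receiving $65.5 (the $9.5 wedge).
Burden on consumers: $4; on suppliers: $5.5. (They sum to $9.5.)
The less price-elastic side of the market bears the larger share of a per-unit tax.

Consumers bear $4 per tank; suppliers bear $5.5 per tank.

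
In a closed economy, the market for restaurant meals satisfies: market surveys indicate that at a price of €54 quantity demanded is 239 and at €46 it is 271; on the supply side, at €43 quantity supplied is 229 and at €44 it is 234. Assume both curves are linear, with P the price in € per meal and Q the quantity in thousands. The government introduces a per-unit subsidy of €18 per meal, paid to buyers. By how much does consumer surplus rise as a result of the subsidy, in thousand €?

Demand slope: (271 − 239)/(46 − 54) = -4, so Qd = 455 − 4P.
Supply slope: (234 − 229)/(44 − 43) = 5, so Qs = 5P + 14.
Before the subsidy: set 455 − 4P = 5P + 14 → P* = €49, Q* = 259.
With a per-unit subsidy paid to buyers, each effectively pays P − 18, so demand becomes Qd = 455 − 4(P − 18).
Solving gives Q = 299 with buyers paying €39 and suppliers receiving €57 (the €18 wedge).
ΔCS is the trapezoid between Q = 299 and Q = 259 of height €10: ½ · (259 + 299) · 10 = €2790.

Consumer surplus rises by €2790 thousand.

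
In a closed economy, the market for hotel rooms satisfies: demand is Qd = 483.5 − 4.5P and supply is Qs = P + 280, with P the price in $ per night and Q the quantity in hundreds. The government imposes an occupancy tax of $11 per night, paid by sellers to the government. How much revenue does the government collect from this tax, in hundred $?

Tax revenue = $3388 hundred.

Without the tax, 483.5 − 4.5P = P + 280 gives 5.5P = 203.5, so P* = $37 and Q* = 317.
With the tax collected from sellers, supply shifts: Qs = (P − 11) + 280.
New equilibrium: consumers pay $39, sellers receive $28, Q = 308. (Wedge: Pb − Ps = 11.)
Revenue = t · Q = 11 · 308 = $3388.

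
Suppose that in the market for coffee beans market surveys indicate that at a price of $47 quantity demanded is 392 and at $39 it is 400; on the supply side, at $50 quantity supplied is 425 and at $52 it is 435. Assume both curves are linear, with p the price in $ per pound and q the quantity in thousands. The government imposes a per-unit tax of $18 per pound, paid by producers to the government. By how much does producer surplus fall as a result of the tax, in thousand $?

Producer surplus falls by $1162.5 thousand.

Demand slope: (400 − 392)/(39 − 47) = -1, so qd = 439 − p.
Supply slope: (435 − 425)/(52 − 50) = 5, so qs = 5p + 175.
Before the tax: set 439 − p = 5p + 175 → p* = $44, q* = 395.
With the tax collected from producers, supply shifts: qs = 5(p − 18) + 175.
Solving gives q = 380 with consumers paying $59 and producers receiving $41 (the $18 wedge).
ΔPS is the trapezoid between Q = 380 and Q = 395 of height $3: ½ · (395 + 380) · 3 = $1162.5.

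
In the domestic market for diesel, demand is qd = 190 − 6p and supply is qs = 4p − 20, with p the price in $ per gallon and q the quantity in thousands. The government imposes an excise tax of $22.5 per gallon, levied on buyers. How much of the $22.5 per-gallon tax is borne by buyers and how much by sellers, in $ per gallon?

Buyers bear $9 per gallon; sellers bear $13.5 per gallon.

Before the tax: set 190 − 6p = 4p − 20 → p* = $21, q* = 64.
With the tax collected from buyers, demand (in seller-price terms) shifts: qd = 190 − 6(p + 22.5).
Solving gives q = 10 with buyers paying $30 and sellers receiving $7.5 (the $22.5 wedge).
Burden on buyers: $9; on sellers: $13.5. (They sum to $22.5.)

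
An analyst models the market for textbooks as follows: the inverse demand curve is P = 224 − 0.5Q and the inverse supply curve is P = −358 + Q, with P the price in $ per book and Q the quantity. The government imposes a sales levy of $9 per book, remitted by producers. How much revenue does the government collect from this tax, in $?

Tax revenue = $3438.

Rewrite in direct form: Qd = 448 − 2P and Qs = P + 358.
Without the tax, 448 − 2P = P + 358 gives 3P = 90, so P* = $30 and Q* = 388.
With the tax collected from producers, supply shifts: Qs = (P − 9) + 358.
Solving gives Q = 382 with buyers paying $33 and producers receiving $24 (the $9 wedge).
Revenue = t · Q = 9 · 382 = $3438.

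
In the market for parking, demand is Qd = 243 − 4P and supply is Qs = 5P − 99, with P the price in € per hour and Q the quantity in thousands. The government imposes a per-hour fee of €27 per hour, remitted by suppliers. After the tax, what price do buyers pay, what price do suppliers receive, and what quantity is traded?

Without the tax, 243 − 4P = 5P − 99 gives 9P = 342, so P* = €38 and Q* = 91.
With the tax collected from suppliers, supply shifts: Qs = 5(P − 27) − 99.
New equilibrium: buyers pay €53, suppliers receive €26, Q = 31. (Wedge: Pb − Ps = 27.)

Buyers pay €53; suppliers receive €26; quantity = 31.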